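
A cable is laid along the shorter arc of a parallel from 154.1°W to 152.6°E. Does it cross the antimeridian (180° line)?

Naïve |152.6 − -154.1| = 306.7° > 180°, so the shorter arc goes the other way round — across 180°.
Signed shortest Δλ = ((152.6 − -154.1 + 180) mod 360) − 180 = -53.3°.
Going west by 53.3° from -154.1° passes through 180° before reaching +152.6°.

Yes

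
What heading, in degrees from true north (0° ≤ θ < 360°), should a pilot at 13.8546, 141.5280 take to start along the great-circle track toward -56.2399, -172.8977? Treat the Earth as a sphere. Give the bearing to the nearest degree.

Δλ = -172.8977 − 141.5280 = -314.4257°; wrapped into (−180°, 180°]: 45.5743°.
θ = atan2( sin Δλ · cos φ₂ , cos φ₁ · sin φ₂ − sin φ₁ · cos φ₂ · cos Δλ )
  = atan2(0.39687, -0.90033) = 156.212° → normalised to [0°, 360°): 156.212°.

156°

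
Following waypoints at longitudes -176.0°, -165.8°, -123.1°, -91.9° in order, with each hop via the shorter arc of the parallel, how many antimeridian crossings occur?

Leg 1: -176.0° → -165.8°, shortest Δλ = 10.2° (east) — does not cross 180°.
Leg 2: -165.8° → -123.1°, shortest Δλ = 42.7° (east) — does not cross 180°.
Leg 3: -123.1° → -91.9°, shortest Δλ = 31.2° (east) — does not cross 180°.
Total crossings: 0.

0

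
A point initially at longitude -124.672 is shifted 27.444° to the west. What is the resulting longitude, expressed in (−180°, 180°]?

Start at -124.672°; shift −27.444° → -152.116°.
-152.116° already lies in (−180°, 180°].

-152.116°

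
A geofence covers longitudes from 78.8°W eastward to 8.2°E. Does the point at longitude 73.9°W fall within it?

Band width going east from -78.8° to +8.2°: ((8.2 − -78.8) mod 360) = 87.0°.
Offset of -73.9° east of the west edge: ((-73.9 − -78.8) mod 360) = 4.9°.
4.9° ≤ 87.0° ⇒ inside.

Yes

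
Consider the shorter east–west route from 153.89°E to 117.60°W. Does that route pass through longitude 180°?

Yes

Naïve |-117.60 − 153.89| = 271.49° > 180°, so the shorter arc goes the other way round — across 180°.
Signed shortest Δλ = ((-117.60 − 153.89 + 180) mod 360) − 180 = 88.51°.
Going east by 88.51° from +153.89° passes through 180° before reaching -117.60°.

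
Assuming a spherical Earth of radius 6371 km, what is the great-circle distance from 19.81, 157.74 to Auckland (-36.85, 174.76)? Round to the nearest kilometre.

Δλ = 174.76 − 157.74 = 17.02°.
Δφ = -36.85 − 19.81 = -56.66°.
a = sin²(Δφ/2) + cos φ₁ · cos φ₂ · sin²(Δλ/2) = 0.241683.
c = 2·atan2(√a, √(1−a)) = 1.02788 rad → d = 6371·c ≈ 6548.64 km.

6549 km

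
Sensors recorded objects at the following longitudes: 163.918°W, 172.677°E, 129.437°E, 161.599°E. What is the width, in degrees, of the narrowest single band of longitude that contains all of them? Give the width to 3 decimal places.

66.645°

Sort the longitudes: -163.918°, +129.437°, +161.599°, +172.677°.
Eastward gaps between consecutive values (wrapping around): 293.355°, 32.162°, 11.078°, 23.405°.
Largest gap = 293.355° ⇒ minimal covering band is its complement: 360° − 293.355° = 66.645°.
Band runs from +129.437° eastward to -163.918°, crossing the antimeridian.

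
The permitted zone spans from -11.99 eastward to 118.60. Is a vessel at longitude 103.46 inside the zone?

Yes

Band width going east from -11.99° to +118.60°: ((118.60 − -11.99) mod 360) = 130.59°.
Offset of +103.46° east of the west edge: ((103.46 − -11.99) mod 360) = 115.45°.
115.45° ≤ 130.59° ⇒ inside.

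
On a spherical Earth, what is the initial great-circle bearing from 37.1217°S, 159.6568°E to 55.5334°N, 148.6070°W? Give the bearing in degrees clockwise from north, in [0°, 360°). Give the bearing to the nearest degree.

Δλ = -148.6070 − 159.6568 = -308.2638°; wrapped into (−180°, 180°]: 51.7362°.
θ = atan2( sin Δλ · cos φ₂ , cos φ₁ · sin φ₂ − sin φ₁ · cos φ₂ · cos Δλ )
  = atan2(0.44435, 0.86890) = 27.085° → normalised to [0°, 360°): 27.085°.

27°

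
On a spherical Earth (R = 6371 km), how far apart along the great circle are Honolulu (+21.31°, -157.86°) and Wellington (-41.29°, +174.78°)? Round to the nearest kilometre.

7511 km

Δλ = 174.78 − -157.86 = 332.64°; wrapped into (−180°, 180°]: -27.36°.
Δφ = -41.29 − 21.31 = -62.60°.
a = sin²(Δφ/2) + cos φ₁ · cos φ₂ · sin²(Δλ/2) = 0.309053.
c = 2·atan2(√a, √(1−a)) = 1.17895 rad → d = 6371·c ≈ 7511.10 km.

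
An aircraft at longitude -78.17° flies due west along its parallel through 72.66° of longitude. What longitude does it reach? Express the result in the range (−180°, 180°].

-150.83°

Start at -78.17°; shift −72.66° → -150.83°.
-150.83° already lies in (−180°, 180°].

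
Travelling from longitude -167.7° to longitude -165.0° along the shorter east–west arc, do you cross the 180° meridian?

No

Signed shortest Δλ = ((-165.0 − -167.7 + 180) mod 360) − 180 = 2.7°.
Going east by 2.7° from -167.7° reaches -165.0° without touching 180°.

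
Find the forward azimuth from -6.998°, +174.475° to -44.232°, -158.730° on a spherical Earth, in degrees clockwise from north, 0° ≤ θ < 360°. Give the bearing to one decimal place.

152.3°

Δλ = -158.730 − 174.475 = -333.205°; wrapped into (−180°, 180°]: 26.795°.
θ = atan2( sin Δλ · cos φ₂ , cos φ₁ · sin φ₂ − sin φ₁ · cos φ₂ · cos Δλ )
  = atan2(0.32301, -0.61445) = 152.270° → normalised to [0°, 360°): 152.270°.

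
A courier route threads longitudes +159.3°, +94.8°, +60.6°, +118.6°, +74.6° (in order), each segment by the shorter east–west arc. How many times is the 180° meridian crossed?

Leg 1: +159.3° → +94.8°, shortest Δλ = -64.5° (west) — does not cross 180°.
Leg 2: +94.8° → +60.6°, shortest Δλ = -34.2° (west) — does not cross 180°.
Leg 3: +60.6° → +118.6°, shortest Δλ = 58.0° (east) — does not cross 180°.
Leg 4: +118.6° → +74.6°, shortest Δλ = -44.0° (west) — does not cross 180°.
Total crossings: 0.

0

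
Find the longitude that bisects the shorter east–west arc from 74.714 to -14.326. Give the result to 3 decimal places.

+30.194°

Signed shortest Δλ from +74.714° to -14.326° is -89.040°.
Midpoint longitude = +74.714° + (-89.040°)/2 = +74.714° − 44.520° = +30.194°.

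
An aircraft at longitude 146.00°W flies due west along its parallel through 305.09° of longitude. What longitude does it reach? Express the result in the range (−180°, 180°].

Start at -146.00°; shift −305.09° → -451.09°.
-451.09° lies outside (−180°, 180°]; add 360° → -91.09°.

91.09°W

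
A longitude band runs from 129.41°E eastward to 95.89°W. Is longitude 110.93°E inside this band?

Band width going east from +129.41° to -95.89°: ((-95.89 − 129.41) mod 360) = 134.70°.
Offset of +110.93° east of the west edge: ((110.93 − 129.41) mod 360) = 341.52°.
341.52° > 134.70° ⇒ outside.

No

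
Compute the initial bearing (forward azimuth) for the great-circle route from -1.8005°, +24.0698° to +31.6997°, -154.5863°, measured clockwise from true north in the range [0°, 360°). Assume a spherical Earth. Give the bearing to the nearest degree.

Δλ = -154.5863 − 24.0698 = -178.6561°.
θ = atan2( sin Δλ · cos φ₂ , cos φ₁ · sin φ₂ − sin φ₁ · cos φ₂ · cos Δλ )
  = atan2(-0.01995, 0.49848) = -2.292° → normalised to [0°, 360°): 357.708°.

358°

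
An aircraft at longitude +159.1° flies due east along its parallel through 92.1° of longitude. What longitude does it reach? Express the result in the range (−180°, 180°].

Start at +159.1°; shift +92.1° → +251.2°.
+251.2° lies outside (−180°, 180°]; subtract 360° → -108.8°.

-108.8°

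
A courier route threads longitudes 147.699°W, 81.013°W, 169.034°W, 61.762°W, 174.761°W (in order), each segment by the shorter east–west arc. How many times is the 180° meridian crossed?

0

Leg 1: -147.699° → -81.013°, shortest Δλ = 66.686° (east) — does not cross 180°.
Leg 2: -81.013° → -169.034°, shortest Δλ = -88.021° (west) — does not cross 180°.
Leg 3: -169.034° → -61.762°, shortest Δλ = 107.272° (east) — does not cross 180°.
Leg 4: -61.762° → -174.761°, shortest Δλ = -112.999° (west) — does not cross 180°.
Total crossings: 0.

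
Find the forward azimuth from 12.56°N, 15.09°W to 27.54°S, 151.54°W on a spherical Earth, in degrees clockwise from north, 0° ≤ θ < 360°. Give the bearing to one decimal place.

243.0°

Δλ = -151.54 − -15.09 = -136.45°.
θ = atan2( sin Δλ · cos φ₂ , cos φ₁ · sin φ₂ − sin φ₁ · cos φ₂ · cos Δλ )
  = atan2(-0.61092, -0.31155) = -117.020° → normalised to [0°, 360°): 242.980°.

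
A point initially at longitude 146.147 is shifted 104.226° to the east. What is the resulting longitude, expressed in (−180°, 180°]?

Start at +146.147°; shift +104.226° → +250.373°.
+250.373° lies outside (−180°, 180°]; subtract 360° → -109.627°.

-109.627°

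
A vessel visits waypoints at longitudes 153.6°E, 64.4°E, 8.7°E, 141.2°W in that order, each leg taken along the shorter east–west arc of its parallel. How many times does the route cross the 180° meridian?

Leg 1: +153.6° → +64.4°, shortest Δλ = -89.2° (west) — does not cross 180°.
Leg 2: +64.4° → +8.7°, shortest Δλ = -55.7° (west) — does not cross 180°.
Leg 3: +8.7° → -141.2°, shortest Δλ = -149.9° (west) — does not cross 180°.
Total crossings: 0.

0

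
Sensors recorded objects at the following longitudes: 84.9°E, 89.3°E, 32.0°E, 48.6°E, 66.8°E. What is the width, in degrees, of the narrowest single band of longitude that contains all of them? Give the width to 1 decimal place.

57.3°

Sort the longitudes: +32.0°, +48.6°, +66.8°, +84.9°, +89.3°.
Eastward gaps between consecutive values (wrapping around): 16.6°, 18.2°, 18.1°, 4.4°, 302.7°.
Largest gap = 302.7° ⇒ minimal covering band is its complement: 360° − 302.7° = 57.3°.
Band runs from +32.0° eastward to +89.3°.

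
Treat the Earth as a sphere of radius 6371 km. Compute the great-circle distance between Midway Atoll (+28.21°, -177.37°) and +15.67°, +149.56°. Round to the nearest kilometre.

3669 km

Δλ = 149.56 − -177.37 = 326.93°; wrapped into (−180°, 180°]: -33.07°.
Δφ = 15.67 − 28.21 = -12.54°.
a = sin²(Δφ/2) + cos φ₁ · cos φ₂ · sin²(Δλ/2) = 0.080652.
c = 2·atan2(√a, √(1−a)) = 0.57591 rad → d = 6371·c ≈ 3669.13 km.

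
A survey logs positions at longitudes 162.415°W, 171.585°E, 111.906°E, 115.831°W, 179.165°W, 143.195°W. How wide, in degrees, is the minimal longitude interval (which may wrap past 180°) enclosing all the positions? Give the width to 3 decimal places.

132.263°

Sort the longitudes: -179.165°, -162.415°, -143.195°, -115.831°, +111.906°, +171.585°.
Eastward gaps between consecutive values (wrapping around): 16.750°, 19.220°, 27.364°, 227.737°, 59.679°, 9.250°.
Largest gap = 227.737° ⇒ minimal covering band is its complement: 360° − 227.737° = 132.263°.
Band runs from +111.906° eastward to -115.831°, crossing the antimeridian.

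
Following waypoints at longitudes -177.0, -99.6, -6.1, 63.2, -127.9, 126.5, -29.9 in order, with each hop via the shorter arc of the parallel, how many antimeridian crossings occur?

2

Leg 1: -177.0° → -99.6°, shortest Δλ = 77.4° (east) — does not cross 180°.
Leg 2: -99.6° → -6.1°, shortest Δλ = 93.5° (east) — does not cross 180°.
Leg 3: -6.1° → +63.2°, shortest Δλ = 69.3° (east) — does not cross 180°.
Leg 4: +63.2° → -127.9°, shortest Δλ = 168.9° (east) — crosses 180°.
Leg 5: -127.9° → +126.5°, shortest Δλ = -105.6° (west) — crosses 180°.
Leg 6: +126.5° → -29.9°, shortest Δλ = -156.4° (west) — does not cross 180°.
Total crossings: 2.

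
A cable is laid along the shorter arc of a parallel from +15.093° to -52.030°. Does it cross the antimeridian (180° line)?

Signed shortest Δλ = ((-52.030 − 15.093 + 180) mod 360) − 180 = -67.123°.
Going west by 67.123° from +15.093° reaches -52.030° without touching 180°.

No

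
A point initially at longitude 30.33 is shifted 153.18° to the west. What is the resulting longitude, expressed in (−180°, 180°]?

Start at +30.33°; shift −153.18° → -122.85°.
-122.85° already lies in (−180°, 180°].

-122.85°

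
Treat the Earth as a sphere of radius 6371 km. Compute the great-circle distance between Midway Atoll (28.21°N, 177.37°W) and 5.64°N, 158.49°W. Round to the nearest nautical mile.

1730 nmi

Δλ = -158.49 − -177.37 = 18.88°.
Δφ = 5.64 − 28.21 = -22.57°.
a = sin²(Δφ/2) + cos φ₁ · cos φ₂ · sin²(Δλ/2) = 0.061885.
c = 2·atan2(√a, √(1−a)) = 0.50281 rad → d = 6371·c ≈ 3203.43 km ≈ 1729.71 nmi.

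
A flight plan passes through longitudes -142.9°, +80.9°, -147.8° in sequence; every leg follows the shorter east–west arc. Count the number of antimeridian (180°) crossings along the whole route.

Leg 1: -142.9° → +80.9°, shortest Δλ = -136.2° (west) — crosses 180°.
Leg 2: +80.9° → -147.8°, shortest Δλ = 131.3° (east) — crosses 180°.
Total crossings: 2.

2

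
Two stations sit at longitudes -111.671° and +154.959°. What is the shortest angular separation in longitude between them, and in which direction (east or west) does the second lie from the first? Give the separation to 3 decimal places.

93.370° west

Raw difference: 154.959 − -111.671 = 266.63°.
Normalise into (−180°, 180°]: 266.63° − 360° = -93.37°.
Negative ⇒ the second point lies to the west; separation 93.370°.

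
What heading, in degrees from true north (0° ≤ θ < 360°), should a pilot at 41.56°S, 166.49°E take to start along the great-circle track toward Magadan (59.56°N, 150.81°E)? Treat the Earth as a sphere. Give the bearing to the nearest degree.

352°

Δλ = 150.81 − 166.49 = -15.68°.
θ = atan2( sin Δλ · cos φ₂ , cos φ₁ · sin φ₂ − sin φ₁ · cos φ₂ · cos Δλ )
  = atan2(-0.13693, 0.96872) = -8.045° → normalised to [0°, 360°): 351.955°.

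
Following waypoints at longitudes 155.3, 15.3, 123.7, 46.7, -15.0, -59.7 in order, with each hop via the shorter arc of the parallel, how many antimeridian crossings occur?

Leg 1: +155.3° → +15.3°, shortest Δλ = -140.0° (west) — does not cross 180°.
Leg 2: +15.3° → +123.7°, shortest Δλ = 108.4° (east) — does not cross 180°.
Leg 3: +123.7° → +46.7°, shortest Δλ = -77.0° (west) — does not cross 180°.
Leg 4: +46.7° → -15.0°, shortest Δλ = -61.7° (west) — does not cross 180°.
Leg 5: -15.0° → -59.7°, shortest Δλ = -44.7° (west) — does not cross 180°.
Total crossings: 0.

0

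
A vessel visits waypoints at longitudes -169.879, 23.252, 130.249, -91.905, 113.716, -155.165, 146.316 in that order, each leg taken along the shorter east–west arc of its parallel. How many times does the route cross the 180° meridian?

5

Leg 1: -169.879° → +23.252°, shortest Δλ = -166.869° (west) — crosses 180°.
Leg 2: +23.252° → +130.249°, shortest Δλ = 106.997° (east) — does not cross 180°.
Leg 3: +130.249° → -91.905°, shortest Δλ = 137.846° (east) — crosses 180°.
Leg 4: -91.905° → +113.716°, shortest Δλ = -154.379° (west) — crosses 180°.
Leg 5: +113.716° → -155.165°, shortest Δλ = 91.119° (east) — crosses 180°.
Leg 6: -155.165° → +146.316°, shortest Δλ = -58.519° (west) — crosses 180°.
Total crossings: 5.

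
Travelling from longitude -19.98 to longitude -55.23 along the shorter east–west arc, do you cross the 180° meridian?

No

Signed shortest Δλ = ((-55.23 − -19.98 + 180) mod 360) − 180 = -35.25°.
Going west by 35.25° from -19.98° reaches -55.23° without touching 180°.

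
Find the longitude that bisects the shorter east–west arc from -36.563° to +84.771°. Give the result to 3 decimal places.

+24.104°

Signed shortest Δλ from -36.563° to +84.771° is +121.334°.
Midpoint longitude = -36.563° + (+121.334°)/2 = -36.563° + 60.667° = +24.104°.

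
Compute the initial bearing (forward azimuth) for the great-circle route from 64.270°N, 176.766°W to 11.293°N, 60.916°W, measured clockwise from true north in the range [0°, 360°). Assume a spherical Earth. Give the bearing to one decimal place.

Δλ = -60.916 − -176.766 = 115.850°.
θ = atan2( sin Δλ · cos φ₂ , cos φ₁ · sin φ₂ − sin φ₁ · cos φ₂ · cos Δλ )
  = atan2(0.88251, 0.47019) = 61.952° → normalised to [0°, 360°): 61.952°.

62.0°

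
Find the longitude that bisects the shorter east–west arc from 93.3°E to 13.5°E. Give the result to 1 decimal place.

Signed shortest Δλ from +93.3° to +13.5° is -79.8°.
Midpoint longitude = +93.3° + (-79.8°)/2 = +93.3° − 39.9° = +53.4°.

53.4°E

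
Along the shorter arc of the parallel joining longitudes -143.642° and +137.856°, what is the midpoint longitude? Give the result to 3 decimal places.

Signed shortest Δλ from -143.642° to +137.856° is -78.502°.
Midpoint longitude = -143.642° + (-78.502°)/2 = -143.642° − 39.251° = -182.893°.
Normalise into (−180°, 180°]: +177.107°.
(The naïve average (-143.642 + +137.856)/2 = -2.893° is on the wrong side of the globe.)

+177.107°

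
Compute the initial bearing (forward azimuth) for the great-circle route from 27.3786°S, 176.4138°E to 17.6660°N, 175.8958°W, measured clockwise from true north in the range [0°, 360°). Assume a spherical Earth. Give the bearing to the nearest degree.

Δλ = -175.8958 − 176.4138 = -352.3096°; wrapped into (−180°, 180°]: 7.6904°.
θ = atan2( sin Δλ · cos φ₂ , cos φ₁ · sin φ₂ − sin φ₁ · cos φ₂ · cos Δλ )
  = atan2(0.12751, 0.70372) = 10.270° → normalised to [0°, 360°): 10.270°.

10°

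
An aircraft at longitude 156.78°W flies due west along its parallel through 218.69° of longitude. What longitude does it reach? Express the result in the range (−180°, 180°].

Start at -156.78°; shift −218.69° → -375.47°.
-375.47° lies outside (−180°, 180°]; add 360° → -15.47°.

15.47°W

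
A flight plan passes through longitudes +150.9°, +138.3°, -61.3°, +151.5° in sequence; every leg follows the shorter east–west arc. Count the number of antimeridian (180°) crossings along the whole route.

2

Leg 1: +150.9° → +138.3°, shortest Δλ = -12.6° (west) — does not cross 180°.
Leg 2: +138.3° → -61.3°, shortest Δλ = 160.4° (east) — crosses 180°.
Leg 3: -61.3° → +151.5°, shortest Δλ = -147.2° (west) — crosses 180°.
Total crossings: 2.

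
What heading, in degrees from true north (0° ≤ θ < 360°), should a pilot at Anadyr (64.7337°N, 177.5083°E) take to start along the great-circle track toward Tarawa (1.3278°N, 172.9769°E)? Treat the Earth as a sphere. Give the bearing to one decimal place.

Δλ = 172.9769 − 177.5083 = -4.5314°.
θ = atan2( sin Δλ · cos φ₂ , cos φ₁ · sin φ₂ − sin φ₁ · cos φ₂ · cos Δλ )
  = atan2(-0.07898, -0.89137) = -174.936° → normalised to [0°, 360°): 185.064°.

185.1°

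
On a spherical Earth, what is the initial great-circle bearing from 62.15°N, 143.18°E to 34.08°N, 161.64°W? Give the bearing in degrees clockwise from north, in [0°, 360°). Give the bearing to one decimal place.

Δλ = -161.64 − 143.18 = -304.82°; wrapped into (−180°, 180°]: 55.18°.
θ = atan2( sin Δλ · cos φ₂ , cos φ₁ · sin φ₂ − sin φ₁ · cos φ₂ · cos Δλ )
  = atan2(0.67996, -0.15638) = 102.952° → normalised to [0°, 360°): 102.952°.

103.0°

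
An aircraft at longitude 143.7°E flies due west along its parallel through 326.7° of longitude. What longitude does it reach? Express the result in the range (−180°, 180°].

Start at +143.7°; shift −326.7° → -183.0°.
-183.0° lies outside (−180°, 180°]; add 360° → +177.0°.

177.0°E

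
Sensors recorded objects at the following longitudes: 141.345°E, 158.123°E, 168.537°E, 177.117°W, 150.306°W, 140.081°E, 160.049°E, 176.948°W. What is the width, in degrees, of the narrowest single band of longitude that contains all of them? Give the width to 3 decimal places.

Sort the longitudes: -177.117°, -176.948°, -150.306°, +140.081°, +141.345°, +158.123°, +160.049°, +168.537°.
Eastward gaps between consecutive values (wrapping around): 0.169°, 26.642°, 290.387°, 1.264°, 16.778°, 1.926°, 8.488°, 14.346°.
Largest gap = 290.387° ⇒ minimal covering band is its complement: 360° − 290.387° = 69.613°.
Band runs from +140.081° eastward to -150.306°, crossing the antimeridian.

69.613°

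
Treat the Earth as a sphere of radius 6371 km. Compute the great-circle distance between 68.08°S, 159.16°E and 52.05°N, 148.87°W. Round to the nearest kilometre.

Δλ = -148.87 − 159.16 = -308.03°; wrapped into (−180°, 180°]: 51.97°.
Δφ = 52.05 − -68.08 = 120.13°.
a = sin²(Δφ/2) + cos φ₁ · cos φ₂ · sin²(Δλ/2) = 0.795052.
c = 2·atan2(√a, √(1−a)) = 2.20198 rad → d = 6371·c ≈ 14028.84 km.

14029 km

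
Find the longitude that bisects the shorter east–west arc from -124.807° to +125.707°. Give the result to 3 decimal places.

Signed shortest Δλ from -124.807° to +125.707° is -109.486°.
Midpoint longitude = -124.807° + (-109.486°)/2 = -124.807° − 54.743° = -179.550°.
(The naïve average (-124.807 + +125.707)/2 = 0.45° is on the wrong side of the globe.)

-179.550°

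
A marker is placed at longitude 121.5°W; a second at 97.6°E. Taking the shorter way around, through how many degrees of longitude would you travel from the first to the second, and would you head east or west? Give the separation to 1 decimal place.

Raw difference: 97.6 − -121.5 = 219.1°.
Normalise into (−180°, 180°]: 219.1° − 360° = -140.9°.
Negative ⇒ the second point lies to the west; separation 140.9°.

140.9° west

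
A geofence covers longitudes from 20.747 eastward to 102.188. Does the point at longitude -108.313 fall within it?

No

Band width going east from +20.747° to +102.188°: ((102.188 − 20.747) mod 360) = 81.441°.
Offset of -108.313° east of the west edge: ((-108.313 − 20.747) mod 360) = 230.940°.
230.940° > 81.441° ⇒ outside.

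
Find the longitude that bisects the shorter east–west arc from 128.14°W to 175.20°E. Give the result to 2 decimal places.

Signed shortest Δλ from -128.14° to +175.20° is -56.66°.
Midpoint longitude = -128.14° + (-56.66°)/2 = -128.14° − 28.33° = -156.47°.
(The naïve average (-128.14 + +175.20)/2 = 23.53° is on the wrong side of the globe.)

156.47°W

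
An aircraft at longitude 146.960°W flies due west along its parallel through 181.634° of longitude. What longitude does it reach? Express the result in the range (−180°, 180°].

31.406°E

Start at -146.960°; shift −181.634° → -328.594°.
-328.594° lies outside (−180°, 180°]; add 360° → +31.406°.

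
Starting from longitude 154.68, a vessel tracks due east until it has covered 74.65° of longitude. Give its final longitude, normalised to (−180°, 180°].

Start at +154.68°; shift +74.65° → +229.33°.
+229.33° lies outside (−180°, 180°]; subtract 360° → -130.67°.

-130.67°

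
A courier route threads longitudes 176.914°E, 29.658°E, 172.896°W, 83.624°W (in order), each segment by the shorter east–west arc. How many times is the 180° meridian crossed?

1

Leg 1: +176.914° → +29.658°, shortest Δλ = -147.256° (west) — does not cross 180°.
Leg 2: +29.658° → -172.896°, shortest Δλ = 157.446° (east) — crosses 180°.
Leg 3: -172.896° → -83.624°, shortest Δλ = 89.272° (east) — does not cross 180°.
Total crossings: 1.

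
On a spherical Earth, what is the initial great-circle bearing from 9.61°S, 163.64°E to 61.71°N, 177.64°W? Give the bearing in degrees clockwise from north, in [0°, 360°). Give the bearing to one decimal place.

9.2°

Δλ = -177.64 − 163.64 = -341.28°; wrapped into (−180°, 180°]: 18.72°.
θ = atan2( sin Δλ · cos φ₂ , cos φ₁ · sin φ₂ − sin φ₁ · cos φ₂ · cos Δλ )
  = atan2(0.15211, 0.94314) = 9.162° → normalised to [0°, 360°): 9.162°.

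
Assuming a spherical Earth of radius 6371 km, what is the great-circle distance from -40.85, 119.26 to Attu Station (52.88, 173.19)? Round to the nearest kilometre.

11636 km

Δλ = 173.19 − 119.26 = 53.93°.
Δφ = 52.88 − -40.85 = 93.73°.
a = sin²(Δφ/2) + cos φ₁ · cos φ₂ · sin²(Δλ/2) = 0.626388.
c = 2·atan2(√a, √(1−a)) = 1.82635 rad → d = 6371·c ≈ 11635.65 km.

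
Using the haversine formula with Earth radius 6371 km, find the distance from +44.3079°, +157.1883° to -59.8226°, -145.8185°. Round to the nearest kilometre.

Δλ = -145.8185 − 157.1883 = -303.0068°; wrapped into (−180°, 180°]: 56.9932°.
Δφ = -59.8226 − 44.3079 = -104.1305°.
a = sin²(Δφ/2) + cos φ₁ · cos φ₂ · sin²(Δλ/2) = 0.703948.
c = 2·atan2(√a, √(1−a)) = 1.99094 rad → d = 6371·c ≈ 12684.31 km.

12684 km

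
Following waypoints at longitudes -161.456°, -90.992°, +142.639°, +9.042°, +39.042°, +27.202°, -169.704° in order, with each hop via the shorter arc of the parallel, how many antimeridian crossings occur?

Leg 1: -161.456° → -90.992°, shortest Δλ = 70.464° (east) — does not cross 180°.
Leg 2: -90.992° → +142.639°, shortest Δλ = -126.369° (west) — crosses 180°.
Leg 3: +142.639° → +9.042°, shortest Δλ = -133.597° (west) — does not cross 180°.
Leg 4: +9.042° → +39.042°, shortest Δλ = 30.0° (east) — does not cross 180°.
Leg 5: +39.042° → +27.202°, shortest Δλ = -11.84° (west) — does not cross 180°.
Leg 6: +27.202° → -169.704°, shortest Δλ = 163.094° (east) — crosses 180°.
Total crossings: 2.

2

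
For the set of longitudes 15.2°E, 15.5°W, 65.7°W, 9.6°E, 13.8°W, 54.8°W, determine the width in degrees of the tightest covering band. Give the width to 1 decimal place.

Sort the longitudes: -65.7°, -54.8°, -15.5°, -13.8°, +9.6°, +15.2°.
Eastward gaps between consecutive values (wrapping around): 10.9°, 39.3°, 1.7°, 23.4°, 5.6°, 279.1°.
Largest gap = 279.1° ⇒ minimal covering band is its complement: 360° − 279.1° = 80.9°.
Band runs from -65.7° eastward to +15.2°.

80.9°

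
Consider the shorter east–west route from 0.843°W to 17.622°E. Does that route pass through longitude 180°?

No

Signed shortest Δλ = ((17.622 − -0.843 + 180) mod 360) − 180 = 18.465°.
Going east by 18.465° from -0.843° reaches +17.622° without touching 180°.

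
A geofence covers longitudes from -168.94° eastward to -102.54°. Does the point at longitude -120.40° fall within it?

Band width going east from -168.94° to -102.54°: ((-102.54 − -168.94) mod 360) = 66.40°.
Offset of -120.40° east of the west edge: ((-120.40 − -168.94) mod 360) = 48.54°.
48.54° ≤ 66.40° ⇒ inside.

Yes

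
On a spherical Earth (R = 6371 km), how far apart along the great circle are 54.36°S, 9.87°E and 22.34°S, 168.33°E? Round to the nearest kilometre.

Δλ = 168.33 − 9.87 = 158.46°.
Δφ = -22.34 − -54.36 = 32.02°.
a = sin²(Δφ/2) + cos φ₁ · cos φ₂ · sin²(Δλ/2) = 0.596205.
c = 2·atan2(√a, √(1−a)) = 1.76441 rad → d = 6371·c ≈ 11241.08 km.

11241 km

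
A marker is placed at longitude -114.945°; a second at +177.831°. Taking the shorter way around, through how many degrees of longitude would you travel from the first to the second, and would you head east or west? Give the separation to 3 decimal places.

67.224° west

Raw difference: 177.831 − -114.945 = 292.776°.
Normalise into (−180°, 180°]: 292.776° − 360° = -67.224°.
Negative ⇒ the second point lies to the west; separation 67.224°.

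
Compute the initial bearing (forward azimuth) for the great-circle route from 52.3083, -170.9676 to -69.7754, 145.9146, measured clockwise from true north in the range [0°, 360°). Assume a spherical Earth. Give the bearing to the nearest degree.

Δλ = 145.9146 − -170.9676 = 316.8822°; wrapped into (−180°, 180°]: -43.1178°.
θ = atan2( sin Δλ · cos φ₂ , cos φ₁ · sin φ₂ − sin φ₁ · cos φ₂ · cos Δλ )
  = atan2(-0.23629, -0.77340) = -163.011° → normalised to [0°, 360°): 196.989°.

197°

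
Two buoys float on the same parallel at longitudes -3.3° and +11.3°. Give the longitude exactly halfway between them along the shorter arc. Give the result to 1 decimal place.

+4.0°

Signed shortest Δλ from -3.3° to +11.3° is +14.6°.
Midpoint longitude = -3.3° + (+14.6°)/2 = -3.3° + 7.3° = +4.0°.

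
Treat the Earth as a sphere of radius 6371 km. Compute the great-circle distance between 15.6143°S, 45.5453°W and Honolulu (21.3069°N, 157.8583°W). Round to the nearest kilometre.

Δλ = -157.8583 − -45.5453 = -112.3130°.
Δφ = 21.3069 − -15.6143 = 36.9212°.
a = sin²(Δφ/2) + cos φ₁ · cos φ₂ · sin²(Δλ/2) = 0.719232.
c = 2·atan2(√a, √(1−a)) = 2.02469 rad → d = 6371·c ≈ 12899.27 km.

12899 km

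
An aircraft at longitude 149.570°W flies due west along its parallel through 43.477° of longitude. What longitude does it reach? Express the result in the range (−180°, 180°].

166.953°E

Start at -149.570°; shift −43.477° → -193.047°.
-193.047° lies outside (−180°, 180°]; add 360° → +166.953°.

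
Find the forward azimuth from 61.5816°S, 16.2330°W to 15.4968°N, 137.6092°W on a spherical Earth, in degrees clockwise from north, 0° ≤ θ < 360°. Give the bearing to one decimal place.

Δλ = -137.6092 − -16.2330 = -121.3762°.
θ = atan2( sin Δλ · cos φ₂ , cos φ₁ · sin φ₂ − sin φ₁ · cos φ₂ · cos Δλ )
  = atan2(-0.82273, -0.31411) = -110.896° → normalised to [0°, 360°): 249.104°.

249.1°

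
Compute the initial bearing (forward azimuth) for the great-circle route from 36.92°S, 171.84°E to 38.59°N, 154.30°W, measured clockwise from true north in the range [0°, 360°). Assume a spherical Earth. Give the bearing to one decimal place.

Δλ = -154.30 − 171.84 = -326.14°; wrapped into (−180°, 180°]: 33.86°.
θ = atan2( sin Δλ · cos φ₂ , cos φ₁ · sin φ₂ − sin φ₁ · cos φ₂ · cos Δλ )
  = atan2(0.43550, 0.88856) = 26.110° → normalised to [0°, 360°): 26.110°.

26.1°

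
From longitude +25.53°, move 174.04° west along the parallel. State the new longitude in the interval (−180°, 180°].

-148.51°

Start at +25.53°; shift −174.04° → -148.51°.
-148.51° already lies in (−180°, 180°].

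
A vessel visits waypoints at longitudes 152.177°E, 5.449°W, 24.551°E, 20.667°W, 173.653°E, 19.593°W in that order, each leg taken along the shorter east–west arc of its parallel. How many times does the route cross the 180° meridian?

2

Leg 1: +152.177° → -5.449°, shortest Δλ = -157.626° (west) — does not cross 180°.
Leg 2: -5.449° → +24.551°, shortest Δλ = 30.0° (east) — does not cross 180°.
Leg 3: +24.551° → -20.667°, shortest Δλ = -45.218° (west) — does not cross 180°.
Leg 4: -20.667° → +173.653°, shortest Δλ = -165.68° (west) — crosses 180°.
Leg 5: +173.653° → -19.593°, shortest Δλ = 166.754° (east) — crosses 180°.
Total crossings: 2.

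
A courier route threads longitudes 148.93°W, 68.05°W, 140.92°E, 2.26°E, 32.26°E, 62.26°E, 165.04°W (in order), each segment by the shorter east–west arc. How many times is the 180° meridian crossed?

2

Leg 1: -148.93° → -68.05°, shortest Δλ = 80.88° (east) — does not cross 180°.
Leg 2: -68.05° → +140.92°, shortest Δλ = -151.03° (west) — crosses 180°.
Leg 3: +140.92° → +2.26°, shortest Δλ = -138.66° (west) — does not cross 180°.
Leg 4: +2.26° → +32.26°, shortest Δλ = 30.0° (east) — does not cross 180°.
Leg 5: +32.26° → +62.26°, shortest Δλ = 30.0° (east) — does not cross 180°.
Leg 6: +62.26° → -165.04°, shortest Δλ = 132.7° (east) — crosses 180°.
Total crossings: 2.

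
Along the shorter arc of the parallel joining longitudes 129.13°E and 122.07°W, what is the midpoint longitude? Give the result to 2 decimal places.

176.47°W

Signed shortest Δλ from +129.13° to -122.07° is +108.80°.
Midpoint longitude = +129.13° + (+108.80°)/2 = +129.13° + 54.40° = +183.53°.
Normalise into (−180°, 180°]: -176.47°.
(The naïve average (+129.13 + -122.07)/2 = 3.53° is on the wrong side of the globe.)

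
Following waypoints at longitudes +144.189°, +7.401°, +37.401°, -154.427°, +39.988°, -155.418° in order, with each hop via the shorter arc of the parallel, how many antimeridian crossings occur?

3

Leg 1: +144.189° → +7.401°, shortest Δλ = -136.788° (west) — does not cross 180°.
Leg 2: +7.401° → +37.401°, shortest Δλ = 30.0° (east) — does not cross 180°.
Leg 3: +37.401° → -154.427°, shortest Δλ = 168.172° (east) — crosses 180°.
Leg 4: -154.427° → +39.988°, shortest Δλ = -165.585° (west) — crosses 180°.
Leg 5: +39.988° → -155.418°, shortest Δλ = 164.594° (east) — crosses 180°.
Total crossings: 3.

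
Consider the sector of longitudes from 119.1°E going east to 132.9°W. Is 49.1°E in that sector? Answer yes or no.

Band width going east from +119.1° to -132.9°: ((-132.9 − 119.1) mod 360) = 108.0°.
Offset of +49.1° east of the west edge: ((49.1 − 119.1) mod 360) = 290.0°.
290.0° > 108.0° ⇒ outside.

No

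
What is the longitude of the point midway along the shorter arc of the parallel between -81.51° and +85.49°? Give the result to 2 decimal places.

+1.99°

Signed shortest Δλ from -81.51° to +85.49° is +167.00°.
Midpoint longitude = -81.51° + (+167.00°)/2 = -81.51° + 83.50° = +1.99°.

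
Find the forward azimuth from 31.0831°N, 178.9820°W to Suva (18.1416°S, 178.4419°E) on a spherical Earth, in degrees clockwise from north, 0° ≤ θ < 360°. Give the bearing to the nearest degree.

183°

Δλ = 178.4419 − -178.9820 = 357.4239°; wrapped into (−180°, 180°]: -2.5761°.
θ = atan2( sin Δλ · cos φ₂ , cos φ₁ · sin φ₂ − sin φ₁ · cos φ₂ · cos Δλ )
  = atan2(-0.04271, -0.75678) = -176.770° → normalised to [0°, 360°): 183.230°.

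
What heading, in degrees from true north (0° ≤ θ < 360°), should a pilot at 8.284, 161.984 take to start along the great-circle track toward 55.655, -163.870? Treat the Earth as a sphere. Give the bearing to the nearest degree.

Δλ = -163.870 − 161.984 = -325.854°; wrapped into (−180°, 180°]: 34.146°.
θ = atan2( sin Δλ · cos φ₂ , cos φ₁ · sin φ₂ − sin φ₁ · cos φ₂ · cos Δλ )
  = atan2(0.31667, 0.74977) = 22.897° → normalised to [0°, 360°): 22.897°.

23°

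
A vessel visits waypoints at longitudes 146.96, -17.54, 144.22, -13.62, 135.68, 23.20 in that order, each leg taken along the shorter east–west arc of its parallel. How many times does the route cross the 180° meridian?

Leg 1: +146.96° → -17.54°, shortest Δλ = -164.5° (west) — does not cross 180°.
Leg 2: -17.54° → +144.22°, shortest Δλ = 161.76° (east) — does not cross 180°.
Leg 3: +144.22° → -13.62°, shortest Δλ = -157.84° (west) — does not cross 180°.
Leg 4: -13.62° → +135.68°, shortest Δλ = 149.3° (east) — does not cross 180°.
Leg 5: +135.68° → +23.20°, shortest Δλ = -112.48° (west) — does not cross 180°.
Total crossings: 0.

0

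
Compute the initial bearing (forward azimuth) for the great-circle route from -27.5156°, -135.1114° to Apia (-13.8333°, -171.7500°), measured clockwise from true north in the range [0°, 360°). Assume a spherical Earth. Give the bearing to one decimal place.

Δλ = -171.7500 − -135.1114 = -36.6386°.
θ = atan2( sin Δλ · cos φ₂ , cos φ₁ · sin φ₂ − sin φ₁ · cos φ₂ · cos Δλ )
  = atan2(-0.57946, 0.14790) = -75.681° → normalised to [0°, 360°): 284.319°.

284.3°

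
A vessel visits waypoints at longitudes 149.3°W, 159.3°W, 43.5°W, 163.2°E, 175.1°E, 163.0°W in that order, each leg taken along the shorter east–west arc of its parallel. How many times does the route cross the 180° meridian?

2

Leg 1: -149.3° → -159.3°, shortest Δλ = -10.0° (west) — does not cross 180°.
Leg 2: -159.3° → -43.5°, shortest Δλ = 115.8° (east) — does not cross 180°.
Leg 3: -43.5° → +163.2°, shortest Δλ = -153.3° (west) — crosses 180°.
Leg 4: +163.2° → +175.1°, shortest Δλ = 11.9° (east) — does not cross 180°.
Leg 5: +175.1° → -163.0°, shortest Δλ = 21.9° (east) — crosses 180°.
Total crossings: 2.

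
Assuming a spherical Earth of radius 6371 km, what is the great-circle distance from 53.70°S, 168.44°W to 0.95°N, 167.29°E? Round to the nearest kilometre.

Δλ = 167.29 − -168.44 = 335.73°; wrapped into (−180°, 180°]: -24.27°.
Δφ = 0.95 − -53.70 = 54.65°.
a = sin²(Δφ/2) + cos φ₁ · cos φ₂ · sin²(Δλ/2) = 0.236873.
c = 2·atan2(√a, √(1−a)) = 1.01661 rad → d = 6371·c ≈ 6476.81 km.

6477 km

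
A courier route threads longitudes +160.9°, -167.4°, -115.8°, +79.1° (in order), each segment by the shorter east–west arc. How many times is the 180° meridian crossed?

2

Leg 1: +160.9° → -167.4°, shortest Δλ = 31.7° (east) — crosses 180°.
Leg 2: -167.4° → -115.8°, shortest Δλ = 51.6° (east) — does not cross 180°.
Leg 3: -115.8° → +79.1°, shortest Δλ = -165.1° (west) — crosses 180°.
Total crossings: 2.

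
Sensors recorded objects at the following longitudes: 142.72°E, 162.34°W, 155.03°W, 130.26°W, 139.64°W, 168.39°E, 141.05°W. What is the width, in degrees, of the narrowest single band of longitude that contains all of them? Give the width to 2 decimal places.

87.02°

Sort the longitudes: -162.34°, -155.03°, -141.05°, -139.64°, -130.26°, +142.72°, +168.39°.
Eastward gaps between consecutive values (wrapping around): 7.31°, 13.98°, 1.41°, 9.38°, 272.98°, 25.67°, 29.27°.
Largest gap = 272.98° ⇒ minimal covering band is its complement: 360° − 272.98° = 87.02°.
Band runs from +142.72° eastward to -130.26°, crossing the antimeridian.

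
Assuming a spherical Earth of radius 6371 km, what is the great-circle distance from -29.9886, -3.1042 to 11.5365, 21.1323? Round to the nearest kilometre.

5297 km

Δλ = 21.1323 − -3.1042 = 24.2365°.
Δφ = 11.5365 − -29.9886 = 41.5251°.
a = sin²(Δφ/2) + cos φ₁ · cos φ₂ · sin²(Δλ/2) = 0.163067.
c = 2·atan2(√a, √(1−a)) = 0.83137 rad → d = 6371·c ≈ 5296.64 km.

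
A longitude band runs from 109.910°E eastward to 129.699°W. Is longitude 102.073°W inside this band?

No

Band width going east from +109.910° to -129.699°: ((-129.699 − 109.910) mod 360) = 120.391°.
Offset of -102.073° east of the west edge: ((-102.073 − 109.910) mod 360) = 148.017°.
148.017° > 120.391° ⇒ outside.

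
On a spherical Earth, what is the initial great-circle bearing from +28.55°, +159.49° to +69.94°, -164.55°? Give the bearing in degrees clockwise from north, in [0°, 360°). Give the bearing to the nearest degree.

Δλ = -164.55 − 159.49 = -324.04°; wrapped into (−180°, 180°]: 35.96°.
θ = atan2( sin Δλ · cos φ₂ , cos φ₁ · sin φ₂ − sin φ₁ · cos φ₂ · cos Δλ )
  = atan2(0.20142, 0.69242) = 16.219° → normalised to [0°, 360°): 16.219°.

16°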